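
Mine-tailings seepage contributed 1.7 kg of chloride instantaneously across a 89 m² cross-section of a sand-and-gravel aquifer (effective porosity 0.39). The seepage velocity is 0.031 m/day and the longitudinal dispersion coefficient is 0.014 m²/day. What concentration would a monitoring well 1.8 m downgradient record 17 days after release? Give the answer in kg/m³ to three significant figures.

0.00516 kg/m³

For an instantaneous plane source, C(x,t) = M/(n_e·A·√(4πDt)) · exp(−(x−vt)²/(4Dt)), with n_e·A the pore (flow) area.
Plume center vt = 0.031 × 17 = 0.527 m, so the well at 1.8 m is 1.273 m downgradient of the peak.
√(4πDt) = 1.729 m, giving peak height M/(n_e·A·√(4πDt)) = 1.7/(0.39 × 89 × 1.729) = 0.02833 kg/m³.
(x−vt)²/(4Dt) = (1.273)²/(4 × 0.014 × 17) = 1.702; exp(−1.702) = 0.1823.
C = 0.02833 × 0.1823 = 0.00516 kg/m³.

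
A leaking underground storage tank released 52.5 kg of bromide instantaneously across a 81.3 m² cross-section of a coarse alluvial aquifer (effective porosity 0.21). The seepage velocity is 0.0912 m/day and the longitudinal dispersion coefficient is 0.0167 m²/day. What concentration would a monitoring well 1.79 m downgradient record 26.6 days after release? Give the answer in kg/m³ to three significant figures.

1.04 kg/m³

For an instantaneous plane source, C(x,t) = M/(n_e·A·√(4πDt)) · exp(−(x−vt)²/(4Dt)), with n_e·A the pore (flow) area.
Plume center vt = 0.0912 × 26.6 = 2.42592 m, so the well at 1.79 m is 0.63592 m upgradient of the peak.
√(4πDt) = 2.363 m, giving peak height M/(n_e·A·√(4πDt)) = 52.5/(0.21 × 81.3 × 2.363) = 1.301 kg/m³.
(x−vt)²/(4Dt) = (-0.63592)²/(4 × 0.0167 × 26.6) = 0.2276; exp(−0.2276) = 0.7964.
C = 1.301 × 0.7964 = 1.04 kg/m³.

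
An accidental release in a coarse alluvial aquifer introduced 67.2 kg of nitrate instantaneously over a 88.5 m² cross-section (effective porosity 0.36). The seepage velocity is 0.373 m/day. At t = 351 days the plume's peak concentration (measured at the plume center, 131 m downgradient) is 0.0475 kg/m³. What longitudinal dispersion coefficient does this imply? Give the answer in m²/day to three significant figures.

At the plume center C_max = M/(n_e·A·√(4πDt)), so D = M²/(4πt·(n_e·A·C_max)²).
n_e·A·C_max = 0.36 × 88.5 × 0.0475 = 1.513 kg/m.
D = 67.2²/(4π × 351 × 1.513²) = 0.447 m²/day.

0.447 m²/day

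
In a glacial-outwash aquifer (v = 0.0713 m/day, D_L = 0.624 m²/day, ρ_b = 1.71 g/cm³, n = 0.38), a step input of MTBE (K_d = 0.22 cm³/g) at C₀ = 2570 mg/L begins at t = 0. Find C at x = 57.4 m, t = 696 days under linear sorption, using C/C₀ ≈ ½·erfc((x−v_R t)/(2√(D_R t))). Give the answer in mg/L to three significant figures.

Retardation factor R = 1 + ρ_b·K_d/n = 1 + 1.71 × 0.22/0.38 = 1.990.
Sorption retards both mechanisms: v_R = v/R = 0.03583 m/day, D_R = D/R = 0.3136 m²/day.
v_R·t = 0.03583 × 696 = 24.93768 m; 2√(D_R t) = 29.55 m; argument = (57.4 − 24.93768)/29.55 = 1.099.
C = C₀ × ½·erfc(1.099) = 2570 × 0.06007 = 154 mg/L.

154 mg/L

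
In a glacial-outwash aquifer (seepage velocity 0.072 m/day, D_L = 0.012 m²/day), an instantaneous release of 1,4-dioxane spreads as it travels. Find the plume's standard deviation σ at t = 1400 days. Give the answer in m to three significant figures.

Dispersive spreading gives a Gaussian with σ² = 2Dt; advection only shifts the center.
σ = √(2 × 0.012 × 1400) = 5.80 m.

5.80 m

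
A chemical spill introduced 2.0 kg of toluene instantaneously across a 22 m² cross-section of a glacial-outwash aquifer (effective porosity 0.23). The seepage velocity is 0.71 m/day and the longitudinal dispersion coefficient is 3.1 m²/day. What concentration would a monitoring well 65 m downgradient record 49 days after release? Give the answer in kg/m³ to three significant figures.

0.00201 kg/m³

For an instantaneous plane source, C(x,t) = M/(n_e·A·√(4πDt)) · exp(−(x−vt)²/(4Dt)), with n_e·A the pore (flow) area.
Plume center vt = 0.71 × 49 = 34.79 m, so the well at 65 m is 30.21 m downgradient of the peak.
√(4πDt) = 43.69 m, giving peak height M/(n_e·A·√(4πDt)) = 2.0/(0.23 × 22 × 43.69) = 0.009047 kg/m³.
(x−vt)²/(4Dt) = (30.21)²/(4 × 3.1 × 49) = 1.502; exp(−1.502) = 0.2227.
C = 0.009047 × 0.2227 = 0.00201 kg/m³.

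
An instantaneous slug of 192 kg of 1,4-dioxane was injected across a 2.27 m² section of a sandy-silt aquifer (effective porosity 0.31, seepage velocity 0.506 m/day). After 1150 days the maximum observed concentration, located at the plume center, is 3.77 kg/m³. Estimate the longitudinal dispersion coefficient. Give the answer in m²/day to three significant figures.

At the plume center C_max = M/(n_e·A·√(4πDt)), so D = M²/(4πt·(n_e·A·C_max)²).
n_e·A·C_max = 0.31 × 2.27 × 3.77 = 2.653 kg/m.
D = 192²/(4π × 1150 × 2.653²) = 0.362 m²/day.

0.362 m²/day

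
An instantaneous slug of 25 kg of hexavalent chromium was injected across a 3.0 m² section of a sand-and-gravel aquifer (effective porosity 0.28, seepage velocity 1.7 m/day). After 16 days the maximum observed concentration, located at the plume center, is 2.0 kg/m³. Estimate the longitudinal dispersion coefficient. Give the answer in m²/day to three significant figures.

1.10 m²/day

At the plume center C_max = M/(n_e·A·√(4πDt)), so D = M²/(4πt·(n_e·A·C_max)²).
n_e·A·C_max = 0.28 × 3.0 × 2.0 = 1.680 kg/m.
D = 25²/(4π × 16 × 1.680²) = 1.10 m²/day.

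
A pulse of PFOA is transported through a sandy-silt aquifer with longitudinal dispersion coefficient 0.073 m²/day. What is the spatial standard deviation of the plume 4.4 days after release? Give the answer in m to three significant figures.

Dispersive spreading gives a Gaussian with σ² = 2Dt; advection only shifts the center.
σ = √(2 × 0.073 × 4.4) = 0.801 m.

0.801 m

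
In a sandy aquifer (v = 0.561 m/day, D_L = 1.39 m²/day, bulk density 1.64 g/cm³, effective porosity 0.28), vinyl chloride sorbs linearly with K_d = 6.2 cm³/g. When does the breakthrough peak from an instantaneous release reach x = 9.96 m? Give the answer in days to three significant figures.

518 days

Retardation factor R = 1 + ρ_b·K_d/n = 1 + 1.64 × 6.2/0.28 = 37.31.
Sorption retards both mechanisms: v_R = v/R = 0.01504 m/day, D_R = D/R = 0.03726 m²/day.
Peak time from v_R²t² + 2D_R t − x² = 0: t = (√(D_R² + v_R²x²) − D_R)/v_R².
√(D_R² + v_R²x²) = √(0.03726² + 0.01504² × 9.96²) = 0.1544; v_R² = 0.0002262.
t = (0.1544 − 0.03726)/0.0002262 = 518 days.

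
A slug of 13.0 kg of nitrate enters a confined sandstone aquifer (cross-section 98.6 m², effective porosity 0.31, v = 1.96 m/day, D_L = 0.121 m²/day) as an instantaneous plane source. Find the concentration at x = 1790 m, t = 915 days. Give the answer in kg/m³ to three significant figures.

0.0111 kg/m³

For an instantaneous plane source, C(x,t) = M/(n_e·A·√(4πDt)) · exp(−(x−vt)²/(4Dt)), with n_e·A the pore (flow) area.
Plume center vt = 1.96 × 915 = 1793.4 m, so the well at 1790 m is 3.4 m upgradient of the peak.
√(4πDt) = 37.30 m, giving peak height M/(n_e·A·√(4πDt)) = 13.0/(0.31 × 98.6 × 37.30) = 0.01140 kg/m³.
(x−vt)²/(4Dt) = (-3.4)²/(4 × 0.121 × 915) = 0.02610; exp(−0.02610) = 0.9742.
C = 0.01140 × 0.9742 = 0.0111 kg/m³.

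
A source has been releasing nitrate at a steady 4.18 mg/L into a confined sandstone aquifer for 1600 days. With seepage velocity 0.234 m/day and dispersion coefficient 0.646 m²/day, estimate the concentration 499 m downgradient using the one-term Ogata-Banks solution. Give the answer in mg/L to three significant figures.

For a continuous step input, C/C₀ ≈ ½·erfc((x−vt)/(2√(Dt))).
vt = 0.234 × 1600 = 374.4 m and 2√(Dt) = 2√(0.646 × 1600) = 64.30 m.
Argument (x−vt)/(2√(Dt)) = (499 − 374.4)/64.30 = 1.938; ½·erfc(1.938) = 0.003065.
C = 4.18 × 0.003065 = 0.0128 mg/L.

0.0128 mg/L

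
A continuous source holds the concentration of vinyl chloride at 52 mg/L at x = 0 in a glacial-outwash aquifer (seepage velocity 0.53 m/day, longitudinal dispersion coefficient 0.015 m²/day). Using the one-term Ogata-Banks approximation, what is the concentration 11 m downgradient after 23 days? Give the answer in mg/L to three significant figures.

For a continuous step input, C/C₀ ≈ ½·erfc((x−vt)/(2√(Dt))).
vt = 0.53 × 23 = 12.19 m and 2√(Dt) = 2√(0.015 × 23) = 1.175 m.
Argument (x−vt)/(2√(Dt)) = (11 − 12.19)/1.175 = -1.013; ½·erfc(-1.013) = 0.9240.
C = 52 × 0.9240 = 48.0 mg/L.

48.0 mg/L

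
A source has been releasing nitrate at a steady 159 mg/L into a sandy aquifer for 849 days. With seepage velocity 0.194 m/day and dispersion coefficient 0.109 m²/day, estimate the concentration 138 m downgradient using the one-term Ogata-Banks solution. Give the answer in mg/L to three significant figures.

155 mg/L

For a continuous step input, C/C₀ ≈ ½·erfc((x−vt)/(2√(Dt))).
vt = 0.194 × 849 = 164.706 m and 2√(Dt) = 2√(0.109 × 849) = 19.24 m.
Argument (x−vt)/(2√(Dt)) = (138 − 164.706)/19.24 = -1.388; ½·erfc(-1.388) = 0.9752.
C = 159 × 0.9752 = 155 mg/L.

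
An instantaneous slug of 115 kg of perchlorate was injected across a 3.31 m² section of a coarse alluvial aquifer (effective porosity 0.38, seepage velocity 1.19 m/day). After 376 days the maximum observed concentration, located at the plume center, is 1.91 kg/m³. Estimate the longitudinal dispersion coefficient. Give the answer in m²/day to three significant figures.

0.485 m²/day

At the plume center C_max = M/(n_e·A·√(4πDt)), so D = M²/(4πt·(n_e·A·C_max)²).
n_e·A·C_max = 0.38 × 3.31 × 1.91 = 2.402 kg/m.
D = 115²/(4π × 376 × 2.402²) = 0.485 m²/day.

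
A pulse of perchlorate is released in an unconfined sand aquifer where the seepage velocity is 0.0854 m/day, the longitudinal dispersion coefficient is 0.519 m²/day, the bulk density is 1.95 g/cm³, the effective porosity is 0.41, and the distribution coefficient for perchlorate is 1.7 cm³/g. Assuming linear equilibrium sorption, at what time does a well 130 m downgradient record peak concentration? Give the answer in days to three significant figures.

13200 days

Retardation factor R = 1 + ρ_b·K_d/n = 1 + 1.95 × 1.7/0.41 = 9.085.
Sorption retards both mechanisms: v_R = v/R = 0.009400 m/day, D_R = D/R = 0.05713 m²/day.
Peak time from v_R²t² + 2D_R t − x² = 0: t = (√(D_R² + v_R²x²) − D_R)/v_R².
√(D_R² + v_R²x²) = √(0.05713² + 0.009400² × 130²) = 1.223; v_R² = 8.836e-05.
t = (1.223 − 0.05713)/8.836e-05 = 13200 days.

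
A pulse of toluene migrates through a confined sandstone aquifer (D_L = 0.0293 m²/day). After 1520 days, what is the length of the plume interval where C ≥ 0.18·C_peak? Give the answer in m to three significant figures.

35.0 m

The plume is Gaussian with σ = √(2Dt) = √(2 × 0.0293 × 1520) = 9.438 m.
C/C_peak = exp(−Δx²/(2σ²)) = 0.18 ⇒ Δx = σ·√(−2 ln 0.18) = 9.438 × 1.852 = 17.48 m.
Width = 2Δx = 35.0 m.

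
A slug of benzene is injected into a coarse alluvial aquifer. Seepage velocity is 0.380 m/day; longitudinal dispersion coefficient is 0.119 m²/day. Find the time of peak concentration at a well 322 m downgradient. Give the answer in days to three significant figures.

847 days

For the 1D instantaneous-source solution, setting ∂C/∂t = 0 at fixed x gives v²t² + 2Dt − x² = 0, so t = (√(D² + v²x²) − D)/v².
√(D² + v²x²) = √(0.119² + 0.380² × 322²) = 122.4; v² = 0.1444.
t = (122.4 − 0.119)/0.1444 = 847 days (vs. the pure-advection estimate x/v = 847 d).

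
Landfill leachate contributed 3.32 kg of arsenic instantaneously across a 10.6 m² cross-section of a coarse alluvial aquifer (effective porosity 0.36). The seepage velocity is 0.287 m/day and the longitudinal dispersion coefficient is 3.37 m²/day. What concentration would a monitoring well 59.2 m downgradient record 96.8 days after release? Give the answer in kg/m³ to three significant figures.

For an instantaneous plane source, C(x,t) = M/(n_e·A·√(4πDt)) · exp(−(x−vt)²/(4Dt)), with n_e·A the pore (flow) area.
Plume center vt = 0.287 × 96.8 = 27.7816 m, so the well at 59.2 m is 31.4184 m downgradient of the peak.
√(4πDt) = 64.03 m, giving peak height M/(n_e·A·√(4πDt)) = 3.32/(0.36 × 10.6 × 64.03) = 0.01359 kg/m³.
(x−vt)²/(4Dt) = (31.4184)²/(4 × 3.37 × 96.8) = 0.7565; exp(−0.7565) = 0.4693.
C = 0.01359 × 0.4693 = 0.00638 kg/m³.

0.00638 kg/m³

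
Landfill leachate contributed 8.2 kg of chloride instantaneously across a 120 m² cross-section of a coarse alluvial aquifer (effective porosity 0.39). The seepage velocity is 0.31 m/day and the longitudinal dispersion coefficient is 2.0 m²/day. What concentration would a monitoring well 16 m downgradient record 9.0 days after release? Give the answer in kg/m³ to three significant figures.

0.00103 kg/m³

For an instantaneous plane source, C(x,t) = M/(n_e·A·√(4πDt)) · exp(−(x−vt)²/(4Dt)), with n_e·A the pore (flow) area.
Plume center vt = 0.31 × 9.0 = 2.79 m, so the well at 16 m is 13.21 m downgradient of the peak.
√(4πDt) = 15.04 m, giving peak height M/(n_e·A·√(4πDt)) = 8.2/(0.39 × 120 × 15.04) = 0.01165 kg/m³.
(x−vt)²/(4Dt) = (13.21)²/(4 × 2.0 × 9.0) = 2.424; exp(−2.424) = 0.08857.
C = 0.01165 × 0.08857 = 0.00103 kg/m³.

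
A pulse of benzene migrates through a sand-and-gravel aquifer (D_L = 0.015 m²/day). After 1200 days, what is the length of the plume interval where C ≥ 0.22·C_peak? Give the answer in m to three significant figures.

20.9 m

The plume is Gaussian with σ = √(2Dt) = √(2 × 0.015 × 1200) = 6.000 m.
C/C_peak = exp(−Δx²/(2σ²)) = 0.22 ⇒ Δx = σ·√(−2 ln 0.22) = 6.000 × 1.740 = 10.44 m.
Width = 2Δx = 20.9 m.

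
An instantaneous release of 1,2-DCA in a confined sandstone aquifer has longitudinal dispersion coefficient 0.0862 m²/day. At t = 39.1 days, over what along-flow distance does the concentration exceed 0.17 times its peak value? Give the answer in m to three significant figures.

The plume is Gaussian with σ = √(2Dt) = √(2 × 0.0862 × 39.1) = 2.596 m.
C/C_peak = exp(−Δx²/(2σ²)) = 0.17 ⇒ Δx = σ·√(−2 ln 0.17) = 2.596 × 1.883 = 4.888 m.
Width = 2Δx = 9.78 m.

9.78 m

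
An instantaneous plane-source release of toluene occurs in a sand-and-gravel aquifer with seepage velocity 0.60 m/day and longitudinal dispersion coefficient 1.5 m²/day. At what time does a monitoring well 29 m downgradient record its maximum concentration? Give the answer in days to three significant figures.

44.3 days

For the 1D instantaneous-source solution, setting ∂C/∂t = 0 at fixed x gives v²t² + 2Dt − x² = 0, so t = (√(D² + v²x²) − D)/v².
√(D² + v²x²) = √(1.5² + 0.60² × 29²) = 17.46; v² = 0.36.
t = (17.46 − 1.5)/0.36 = 44.3 days (vs. the pure-advection estimate x/v = 48.3 d).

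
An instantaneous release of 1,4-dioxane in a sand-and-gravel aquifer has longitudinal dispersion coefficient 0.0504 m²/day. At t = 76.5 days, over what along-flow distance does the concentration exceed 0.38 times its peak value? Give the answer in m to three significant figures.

7.73 m

The plume is Gaussian with σ = √(2Dt) = √(2 × 0.0504 × 76.5) = 2.777 m.
C/C_peak = exp(−Δx²/(2σ²)) = 0.38 ⇒ Δx = σ·√(−2 ln 0.38) = 2.777 × 1.391 = 3.863 m.
Width = 2Δx = 7.73 m.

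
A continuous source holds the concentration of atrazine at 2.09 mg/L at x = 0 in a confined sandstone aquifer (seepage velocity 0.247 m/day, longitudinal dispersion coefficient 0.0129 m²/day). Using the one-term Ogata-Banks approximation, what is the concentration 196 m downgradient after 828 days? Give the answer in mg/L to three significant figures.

2.02 mg/L

For a continuous step input, C/C₀ ≈ ½·erfc((x−vt)/(2√(Dt))).
vt = 0.247 × 828 = 204.516 m and 2√(Dt) = 2√(0.0129 × 828) = 6.536 m.
Argument (x−vt)/(2√(Dt)) = (196 − 204.516)/6.536 = -1.303; ½·erfc(-1.303) = 0.9673.
C = 2.09 × 0.9673 = 2.02 mg/L.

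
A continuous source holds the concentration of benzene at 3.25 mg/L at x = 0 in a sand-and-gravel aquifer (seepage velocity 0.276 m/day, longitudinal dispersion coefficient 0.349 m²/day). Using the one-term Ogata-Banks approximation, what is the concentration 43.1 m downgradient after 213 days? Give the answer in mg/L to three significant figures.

2.93 mg/L

For a continuous step input, C/C₀ ≈ ½·erfc((x−vt)/(2√(Dt))).
vt = 0.276 × 213 = 58.788 m and 2√(Dt) = 2√(0.349 × 213) = 17.24 m.
Argument (x−vt)/(2√(Dt)) = (43.1 − 58.788)/17.24 = -0.9100; ½·erfc(-0.9100) = 0.9009.
C = 3.25 × 0.9009 = 2.93 mg/L.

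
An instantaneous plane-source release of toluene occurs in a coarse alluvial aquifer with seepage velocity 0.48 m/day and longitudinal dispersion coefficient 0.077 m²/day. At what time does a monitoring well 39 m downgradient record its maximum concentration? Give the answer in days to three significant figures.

80.9 days

For the 1D instantaneous-source solution, setting ∂C/∂t = 0 at fixed x gives v²t² + 2Dt − x² = 0, so t = (√(D² + v²x²) − D)/v².
√(D² + v²x²) = √(0.077² + 0.48² × 39²) = 18.72; v² = 0.2304.
t = (18.72 − 0.077)/0.2304 = 80.9 days (vs. the pure-advection estimate x/v = 81.2 d).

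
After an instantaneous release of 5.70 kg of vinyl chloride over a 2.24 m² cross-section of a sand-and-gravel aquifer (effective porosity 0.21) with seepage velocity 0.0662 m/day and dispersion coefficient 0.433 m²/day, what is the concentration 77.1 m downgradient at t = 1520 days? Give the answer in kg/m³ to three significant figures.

For an instantaneous plane source, C(x,t) = M/(n_e·A·√(4πDt)) · exp(−(x−vt)²/(4Dt)), with n_e·A the pore (flow) area.
Plume center vt = 0.0662 × 1520 = 100.624 m, so the well at 77.1 m is 23.524 m upgradient of the peak.
√(4πDt) = 90.94 m, giving peak height M/(n_e·A·√(4πDt)) = 5.70/(0.21 × 2.24 × 90.94) = 0.1332 kg/m³.
(x−vt)²/(4Dt) = (-23.524)²/(4 × 0.433 × 1520) = 0.2102; exp(−0.2102) = 0.8104.
C = 0.1332 × 0.8104 = 0.108 kg/m³.

0.108 kg/m³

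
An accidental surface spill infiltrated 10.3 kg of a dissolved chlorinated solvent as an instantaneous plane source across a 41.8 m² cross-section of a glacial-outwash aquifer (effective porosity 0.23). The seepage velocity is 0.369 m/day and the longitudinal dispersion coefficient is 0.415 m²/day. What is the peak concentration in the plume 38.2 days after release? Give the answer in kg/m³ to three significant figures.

0.0759 kg/m³

The peak of an instantaneous 1D plume sits at x = vt; there the Gaussian factor is 1 and C_max = M/(n_e·A·√(4πDt)), where n_e·A is the pore area the mass is dissolved in.
√(4πDt) = √(4π × 0.415 × 38.2) = 14.11 m, so C_max = 10.3/(0.23 × 41.8 × 14.11) = 0.0759 kg/m³.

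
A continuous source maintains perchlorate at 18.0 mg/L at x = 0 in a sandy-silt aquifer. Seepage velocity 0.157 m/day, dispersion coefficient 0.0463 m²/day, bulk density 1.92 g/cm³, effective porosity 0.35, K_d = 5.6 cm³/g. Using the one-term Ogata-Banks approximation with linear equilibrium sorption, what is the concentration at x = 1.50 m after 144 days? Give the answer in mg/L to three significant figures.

Retardation factor R = 1 + ρ_b·K_d/n = 1 + 1.92 × 5.6/0.35 = 31.72.
Sorption retards both mechanisms: v_R = v/R = 0.004950 m/day, D_R = D/R = 0.001460 m²/day.
v_R·t = 0.004950 × 144 = 0.7128 m; 2√(D_R t) = 0.9170 m; argument = (1.50 − 0.7128)/0.9170 = 0.8585.
C = C₀ × ½·erfc(0.8585) = 18.0 × 0.1124 = 2.02 mg/L.

2.02 mg/L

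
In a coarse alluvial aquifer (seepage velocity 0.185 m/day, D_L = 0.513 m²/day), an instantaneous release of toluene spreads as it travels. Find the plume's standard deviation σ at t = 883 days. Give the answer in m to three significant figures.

30.1 m

Dispersive spreading gives a Gaussian with σ² = 2Dt; advection only shifts the center.
σ = √(2 × 0.513 × 883) = 30.1 m.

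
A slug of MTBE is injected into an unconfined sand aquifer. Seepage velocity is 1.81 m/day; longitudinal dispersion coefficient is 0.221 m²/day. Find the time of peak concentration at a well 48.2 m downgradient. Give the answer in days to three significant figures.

26.6 days

For the 1D instantaneous-source solution, setting ∂C/∂t = 0 at fixed x gives v²t² + 2Dt − x² = 0, so t = (√(D² + v²x²) − D)/v².
√(D² + v²x²) = √(0.221² + 1.81² × 48.2²) = 87.24; v² = 3.2761.
t = (87.24 − 0.221)/3.2761 = 26.6 days (vs. the pure-advection estimate x/v = 26.6 d).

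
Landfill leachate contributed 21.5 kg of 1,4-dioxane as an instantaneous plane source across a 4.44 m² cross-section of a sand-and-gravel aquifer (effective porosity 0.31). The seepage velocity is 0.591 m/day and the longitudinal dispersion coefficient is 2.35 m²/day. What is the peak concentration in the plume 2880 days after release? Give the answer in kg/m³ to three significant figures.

0.0536 kg/m³

The peak of an instantaneous 1D plume sits at x = vt; there the Gaussian factor is 1 and C_max = M/(n_e·A·√(4πDt)), where n_e·A is the pore area the mass is dissolved in.
√(4πDt) = √(4π × 2.35 × 2880) = 291.6 m, so C_max = 21.5/(0.31 × 4.44 × 291.6) = 0.0536 kg/m³.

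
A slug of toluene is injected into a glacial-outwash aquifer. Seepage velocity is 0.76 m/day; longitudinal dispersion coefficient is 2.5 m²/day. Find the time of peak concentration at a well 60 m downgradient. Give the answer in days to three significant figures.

For the 1D instantaneous-source solution, setting ∂C/∂t = 0 at fixed x gives v²t² + 2Dt − x² = 0, so t = (√(D² + v²x²) − D)/v².
√(D² + v²x²) = √(2.5² + 0.76² × 60²) = 45.67; v² = 0.5776.
t = (45.67 − 2.5)/0.5776 = 74.7 days (vs. the pure-advection estimate x/v = 78.9 d).

74.7 days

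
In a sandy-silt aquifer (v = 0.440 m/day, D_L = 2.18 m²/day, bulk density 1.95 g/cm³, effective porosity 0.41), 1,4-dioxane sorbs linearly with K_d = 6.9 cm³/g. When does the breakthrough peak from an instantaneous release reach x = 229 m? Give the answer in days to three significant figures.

17200 days

Retardation factor R = 1 + ρ_b·K_d/n = 1 + 1.95 × 6.9/0.41 = 33.82.
Sorption retards both mechanisms: v_R = v/R = 0.01301 m/day, D_R = D/R = 0.06446 m²/day.
Peak time from v_R²t² + 2D_R t − x² = 0: t = (√(D_R² + v_R²x²) − D_R)/v_R².
√(D_R² + v_R²x²) = √(0.06446² + 0.01301² × 229²) = 2.980; v_R² = 0.0001693.
t = (2.980 − 0.06446)/0.0001693 = 17200 days.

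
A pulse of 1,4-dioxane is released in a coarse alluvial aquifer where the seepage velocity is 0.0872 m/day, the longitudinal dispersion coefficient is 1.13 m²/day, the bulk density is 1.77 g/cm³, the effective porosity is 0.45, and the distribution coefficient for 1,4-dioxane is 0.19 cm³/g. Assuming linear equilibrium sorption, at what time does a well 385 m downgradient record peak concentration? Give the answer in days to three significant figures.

7460 days

Retardation factor R = 1 + ρ_b·K_d/n = 1 + 1.77 × 0.19/0.45 = 1.747.
Sorption retards both mechanisms: v_R = v/R = 0.04991 m/day, D_R = D/R = 0.6468 m²/day.
Peak time from v_R²t² + 2D_R t − x² = 0: t = (√(D_R² + v_R²x²) − D_R)/v_R².
√(D_R² + v_R²x²) = √(0.6468² + 0.04991² × 385²) = 19.23; v_R² = 0.002491.
t = (19.23 − 0.6468)/0.002491 = 7460 days.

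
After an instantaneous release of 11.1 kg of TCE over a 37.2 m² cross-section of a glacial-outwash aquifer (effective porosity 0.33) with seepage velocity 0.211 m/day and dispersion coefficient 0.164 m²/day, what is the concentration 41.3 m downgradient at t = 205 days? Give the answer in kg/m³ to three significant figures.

For an instantaneous plane source, C(x,t) = M/(n_e·A·√(4πDt)) · exp(−(x−vt)²/(4Dt)), with n_e·A the pore (flow) area.
Plume center vt = 0.211 × 205 = 43.255 m, so the well at 41.3 m is 1.955 m upgradient of the peak.
√(4πDt) = 20.55 m, giving peak height M/(n_e·A·√(4πDt)) = 11.1/(0.33 × 37.2 × 20.55) = 0.04400 kg/m³.
(x−vt)²/(4Dt) = (-1.955)²/(4 × 0.164 × 205) = 0.02842; exp(−0.02842) = 0.9720.
C = 0.04400 × 0.9720 = 0.0428 kg/m³.

0.0428 kg/m³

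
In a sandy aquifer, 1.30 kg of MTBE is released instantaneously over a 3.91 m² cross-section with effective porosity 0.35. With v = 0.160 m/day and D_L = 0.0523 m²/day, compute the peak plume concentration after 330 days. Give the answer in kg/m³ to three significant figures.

0.0645 kg/m³

The peak of an instantaneous 1D plume sits at x = vt; there the Gaussian factor is 1 and C_max = M/(n_e·A·√(4πDt)), where n_e·A is the pore area the mass is dissolved in.
√(4πDt) = √(4π × 0.0523 × 330) = 14.73 m, so C_max = 1.30/(0.35 × 3.91 × 14.73) = 0.0645 kg/m³.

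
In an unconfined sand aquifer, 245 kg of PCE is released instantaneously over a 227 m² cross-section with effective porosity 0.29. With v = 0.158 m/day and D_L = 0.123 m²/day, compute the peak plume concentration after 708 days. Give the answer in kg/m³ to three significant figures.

0.113 kg/m³

The peak of an instantaneous 1D plume sits at x = vt; there the Gaussian factor is 1 and C_max = M/(n_e·A·√(4πDt)), where n_e·A is the pore area the mass is dissolved in.
√(4πDt) = √(4π × 0.123 × 708) = 33.08 m, so C_max = 245/(0.29 × 227 × 33.08) = 0.113 kg/m³.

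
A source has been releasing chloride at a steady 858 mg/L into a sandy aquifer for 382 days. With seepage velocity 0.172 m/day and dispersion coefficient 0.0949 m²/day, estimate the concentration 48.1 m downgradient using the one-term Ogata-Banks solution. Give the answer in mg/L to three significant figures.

For a continuous step input, C/C₀ ≈ ½·erfc((x−vt)/(2√(Dt))).
vt = 0.172 × 382 = 65.704 m and 2√(Dt) = 2√(0.0949 × 382) = 12.04 m.
Argument (x−vt)/(2√(Dt)) = (48.1 − 65.704)/12.04 = -1.462; ½·erfc(-1.462) = 0.9807.
C = 858 × 0.9807 = 841 mg/L.

841 mg/L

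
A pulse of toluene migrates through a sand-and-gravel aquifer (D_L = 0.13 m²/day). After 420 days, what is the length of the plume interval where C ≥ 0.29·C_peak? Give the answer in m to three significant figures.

The plume is Gaussian with σ = √(2Dt) = √(2 × 0.13 × 420) = 10.45 m.
C/C_peak = exp(−Δx²/(2σ²)) = 0.29 ⇒ Δx = σ·√(−2 ln 0.29) = 10.45 × 1.573 = 16.44 m.
Width = 2Δx = 32.9 m.

32.9 m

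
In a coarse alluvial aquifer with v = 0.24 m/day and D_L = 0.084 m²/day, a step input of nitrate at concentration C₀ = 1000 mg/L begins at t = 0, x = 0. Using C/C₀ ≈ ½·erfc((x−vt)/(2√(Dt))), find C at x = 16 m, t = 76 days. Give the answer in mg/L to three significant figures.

For a continuous step input, C/C₀ ≈ ½·erfc((x−vt)/(2√(Dt))).
vt = 0.24 × 76 = 18.24 m and 2√(Dt) = 2√(0.084 × 76) = 5.053 m.
Argument (x−vt)/(2√(Dt)) = (16 − 18.24)/5.053 = -0.4433; ½·erfc(-0.4433) = 0.7346.
C = 1000 × 0.7346 = 735 mg/L.

735 mg/L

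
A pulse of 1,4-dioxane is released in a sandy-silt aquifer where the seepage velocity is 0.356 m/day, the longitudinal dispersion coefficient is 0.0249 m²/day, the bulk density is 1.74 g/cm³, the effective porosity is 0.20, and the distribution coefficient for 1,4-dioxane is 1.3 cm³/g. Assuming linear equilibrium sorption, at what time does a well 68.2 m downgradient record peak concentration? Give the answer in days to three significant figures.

Retardation factor R = 1 + ρ_b·K_d/n = 1 + 1.74 × 1.3/0.20 = 12.31.
Sorption retards both mechanisms: v_R = v/R = 0.02892 m/day, D_R = D/R = 0.002023 m²/day.
Peak time from v_R²t² + 2D_R t − x² = 0: t = (√(D_R² + v_R²x²) − D_R)/v_R².
√(D_R² + v_R²x²) = √(0.002023² + 0.02892² × 68.2²) = 1.972; v_R² = 0.0008364.
t = (1.972 − 0.002023)/0.0008364 = 2360 days.

2360 days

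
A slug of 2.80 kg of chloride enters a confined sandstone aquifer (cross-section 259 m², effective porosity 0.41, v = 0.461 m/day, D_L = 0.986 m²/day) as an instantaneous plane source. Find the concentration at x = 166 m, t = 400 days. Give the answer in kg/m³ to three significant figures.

For an instantaneous plane source, C(x,t) = M/(n_e·A·√(4πDt)) · exp(−(x−vt)²/(4Dt)), with n_e·A the pore (flow) area.
Plume center vt = 0.461 × 400 = 184.4 m, so the well at 166 m is 18.4 m upgradient of the peak.
√(4πDt) = 70.40 m, giving peak height M/(n_e·A·√(4πDt)) = 2.80/(0.41 × 259 × 70.40) = 0.0003745 kg/m³.
(x−vt)²/(4Dt) = (-18.4)²/(4 × 0.986 × 400) = 0.2146; exp(−0.2146) = 0.8069.
C = 0.0003745 × 0.8069 = 0.000302 kg/m³.

0.000302 kg/m³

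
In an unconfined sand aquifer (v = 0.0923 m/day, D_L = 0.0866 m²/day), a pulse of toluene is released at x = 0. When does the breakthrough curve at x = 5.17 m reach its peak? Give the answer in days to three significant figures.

For the 1D instantaneous-source solution, setting ∂C/∂t = 0 at fixed x gives v²t² + 2Dt − x² = 0, so t = (√(D² + v²x²) − D)/v².
√(D² + v²x²) = √(0.0866² + 0.0923² × 5.17²) = 0.4850; v² = 0.00851929.
t = (0.4850 − 0.0866)/0.00851929 = 46.8 days (vs. the pure-advection estimate x/v = 56.0 d).

46.8 days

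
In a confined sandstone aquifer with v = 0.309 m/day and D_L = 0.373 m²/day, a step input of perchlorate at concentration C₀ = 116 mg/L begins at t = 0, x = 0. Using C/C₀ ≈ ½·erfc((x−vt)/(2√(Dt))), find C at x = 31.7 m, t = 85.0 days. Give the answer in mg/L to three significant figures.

For a continuous step input, C/C₀ ≈ ½·erfc((x−vt)/(2√(Dt))).
vt = 0.309 × 85.0 = 26.265 m and 2√(Dt) = 2√(0.373 × 85.0) = 11.26 m.
Argument (x−vt)/(2√(Dt)) = (31.7 − 26.265)/11.26 = 0.4827; ½·erfc(0.4827) = 0.2474.
C = 116 × 0.2474 = 28.7 mg/L.

28.7 mg/L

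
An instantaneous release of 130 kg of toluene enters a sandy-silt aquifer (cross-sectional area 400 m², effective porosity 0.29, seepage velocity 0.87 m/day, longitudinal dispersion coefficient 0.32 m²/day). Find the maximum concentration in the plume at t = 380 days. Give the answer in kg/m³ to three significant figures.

0.0287 kg/m³

The peak of an instantaneous 1D plume sits at x = vt; there the Gaussian factor is 1 and C_max = M/(n_e·A·√(4πDt)), where n_e·A is the pore area the mass is dissolved in.
√(4πDt) = √(4π × 0.32 × 380) = 39.09 m, so C_max = 130/(0.29 × 400 × 39.09) = 0.0287 kg/m³.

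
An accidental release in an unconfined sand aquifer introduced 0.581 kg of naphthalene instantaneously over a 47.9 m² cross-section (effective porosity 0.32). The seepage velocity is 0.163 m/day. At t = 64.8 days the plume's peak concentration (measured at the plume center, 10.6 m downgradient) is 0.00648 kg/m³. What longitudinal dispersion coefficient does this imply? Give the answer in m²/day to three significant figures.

0.0420 m²/day

At the plume center C_max = M/(n_e·A·√(4πDt)), so D = M²/(4πt·(n_e·A·C_max)²).
n_e·A·C_max = 0.32 × 47.9 × 0.00648 = 0.09933 kg/m.
D = 0.581²/(4π × 64.8 × 0.09933²) = 0.0420 m²/day.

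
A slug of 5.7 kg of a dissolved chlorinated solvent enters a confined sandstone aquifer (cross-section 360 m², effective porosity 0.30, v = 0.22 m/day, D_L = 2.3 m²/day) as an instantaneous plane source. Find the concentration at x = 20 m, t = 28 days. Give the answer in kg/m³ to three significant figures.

0.000882 kg/m³

For an instantaneous plane source, C(x,t) = M/(n_e·A·√(4πDt)) · exp(−(x−vt)²/(4Dt)), with n_e·A the pore (flow) area.
Plume center vt = 0.22 × 28 = 6.16 m, so the well at 20 m is 13.84 m downgradient of the peak.
√(4πDt) = 28.45 m, giving peak height M/(n_e·A·√(4πDt)) = 5.7/(0.30 × 360 × 28.45) = 0.001855 kg/m³.
(x−vt)²/(4Dt) = (13.84)²/(4 × 2.3 × 28) = 0.7436; exp(−0.7436) = 0.4754.
C = 0.001855 × 0.4754 = 0.000882 kg/m³.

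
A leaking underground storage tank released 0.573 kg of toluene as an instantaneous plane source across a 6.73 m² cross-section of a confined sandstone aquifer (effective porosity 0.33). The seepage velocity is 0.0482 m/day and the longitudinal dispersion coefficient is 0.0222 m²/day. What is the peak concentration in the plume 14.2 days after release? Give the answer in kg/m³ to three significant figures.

The peak of an instantaneous 1D plume sits at x = vt; there the Gaussian factor is 1 and C_max = M/(n_e·A·√(4πDt)), where n_e·A is the pore area the mass is dissolved in.
√(4πDt) = √(4π × 0.0222 × 14.2) = 1.990 m, so C_max = 0.573/(0.33 × 6.73 × 1.990) = 0.130 kg/m³.

0.130 kg/m³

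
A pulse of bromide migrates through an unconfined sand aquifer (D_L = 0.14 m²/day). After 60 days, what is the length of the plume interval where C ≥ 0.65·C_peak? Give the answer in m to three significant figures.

7.61 m

The plume is Gaussian with σ = √(2Dt) = √(2 × 0.14 × 60) = 4.099 m.
C/C_peak = exp(−Δx²/(2σ²)) = 0.65 ⇒ Δx = σ·√(−2 ln 0.65) = 4.099 × 0.9282 = 3.805 m.
Width = 2Δx = 7.61 m.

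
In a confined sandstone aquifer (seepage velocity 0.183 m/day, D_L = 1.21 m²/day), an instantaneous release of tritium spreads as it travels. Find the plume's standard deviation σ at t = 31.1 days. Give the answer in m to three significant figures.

Dispersive spreading gives a Gaussian with σ² = 2Dt; advection only shifts the center.
σ = √(2 × 1.21 × 31.1) = 8.68 m.

8.68 m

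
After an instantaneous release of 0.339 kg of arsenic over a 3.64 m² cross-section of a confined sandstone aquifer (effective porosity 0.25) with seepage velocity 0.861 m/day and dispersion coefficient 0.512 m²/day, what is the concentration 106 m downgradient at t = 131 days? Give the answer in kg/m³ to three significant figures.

For an instantaneous plane source, C(x,t) = M/(n_e·A·√(4πDt)) · exp(−(x−vt)²/(4Dt)), with n_e·A the pore (flow) area.
Plume center vt = 0.861 × 131 = 112.791 m, so the well at 106 m is 6.791 m upgradient of the peak.
√(4πDt) = 29.03 m, giving peak height M/(n_e·A·√(4πDt)) = 0.339/(0.25 × 3.64 × 29.03) = 0.01283 kg/m³.
(x−vt)²/(4Dt) = (-6.791)²/(4 × 0.512 × 131) = 0.1719; exp(−0.1719) = 0.8421.
C = 0.01283 × 0.8421 = 0.0108 kg/m³.

0.0108 kg/m³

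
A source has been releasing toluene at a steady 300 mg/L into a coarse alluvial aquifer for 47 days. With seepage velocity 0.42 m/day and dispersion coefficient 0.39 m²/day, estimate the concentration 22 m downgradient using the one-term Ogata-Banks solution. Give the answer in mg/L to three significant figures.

106 mg/L

For a continuous step input, C/C₀ ≈ ½·erfc((x−vt)/(2√(Dt))).
vt = 0.42 × 47 = 19.74 m and 2√(Dt) = 2√(0.39 × 47) = 8.563 m.
Argument (x−vt)/(2√(Dt)) = (22 − 19.74)/8.563 = 0.2639; ½·erfc(0.2639) = 0.3545.
C = 300 × 0.3545 = 106 mg/L.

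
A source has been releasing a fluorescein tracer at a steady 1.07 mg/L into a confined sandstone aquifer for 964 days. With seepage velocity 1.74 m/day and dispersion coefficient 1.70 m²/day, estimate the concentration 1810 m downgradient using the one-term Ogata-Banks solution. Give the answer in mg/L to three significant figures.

0.0110 mg/L

For a continuous step input, C/C₀ ≈ ½·erfc((x−vt)/(2√(Dt))).
vt = 1.74 × 964 = 1677.36 m and 2√(Dt) = 2√(1.70 × 964) = 80.96 m.
Argument (x−vt)/(2√(Dt)) = (1810 − 1677.36)/80.96 = 1.638; ½·erfc(1.638) = 0.01027.
C = 1.07 × 0.01027 = 0.0110 mg/L.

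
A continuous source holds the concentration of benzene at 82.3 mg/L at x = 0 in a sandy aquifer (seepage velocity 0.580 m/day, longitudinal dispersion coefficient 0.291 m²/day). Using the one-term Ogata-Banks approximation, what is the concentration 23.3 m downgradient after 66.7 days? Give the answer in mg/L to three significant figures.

For a continuous step input, C/C₀ ≈ ½·erfc((x−vt)/(2√(Dt))).
vt = 0.580 × 66.7 = 38.686 m and 2√(Dt) = 2√(0.291 × 66.7) = 8.811 m.
Argument (x−vt)/(2√(Dt)) = (23.3 − 38.686)/8.811 = -1.746; ½·erfc(-1.746) = 0.9932.
C = 82.3 × 0.9932 = 81.7 mg/L.

81.7 mg/L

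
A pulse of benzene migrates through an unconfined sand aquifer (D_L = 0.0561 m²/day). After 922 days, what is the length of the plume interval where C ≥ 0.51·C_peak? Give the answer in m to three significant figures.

The plume is Gaussian with σ = √(2Dt) = √(2 × 0.0561 × 922) = 10.17 m.
C/C_peak = exp(−Δx²/(2σ²)) = 0.51 ⇒ Δx = σ·√(−2 ln 0.51) = 10.17 × 1.160 = 11.80 m.
Width = 2Δx = 23.6 m.

23.6 m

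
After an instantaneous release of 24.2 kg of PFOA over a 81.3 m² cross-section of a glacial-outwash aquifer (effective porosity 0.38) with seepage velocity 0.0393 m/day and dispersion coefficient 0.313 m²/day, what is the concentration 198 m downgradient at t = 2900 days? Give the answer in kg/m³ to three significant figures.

For an instantaneous plane source, C(x,t) = M/(n_e·A·√(4πDt)) · exp(−(x−vt)²/(4Dt)), with n_e·A the pore (flow) area.
Plume center vt = 0.0393 × 2900 = 113.97 m, so the well at 198 m is 84.03 m downgradient of the peak.
√(4πDt) = 106.8 m, giving peak height M/(n_e·A·√(4πDt)) = 24.2/(0.38 × 81.3 × 106.8) = 0.007334 kg/m³.
(x−vt)²/(4Dt) = (84.03)²/(4 × 0.313 × 2900) = 1.945; exp(−1.945) = 0.1430.
C = 0.007334 × 0.1430 = 0.00105 kg/m³.

0.00105 kg/m³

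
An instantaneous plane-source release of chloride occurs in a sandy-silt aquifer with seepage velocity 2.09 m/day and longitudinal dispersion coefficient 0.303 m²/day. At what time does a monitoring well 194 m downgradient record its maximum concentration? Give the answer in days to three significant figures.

For the 1D instantaneous-source solution, setting ∂C/∂t = 0 at fixed x gives v²t² + 2Dt − x² = 0, so t = (√(D² + v²x²) − D)/v².
√(D² + v²x²) = √(0.303² + 2.09² × 194²) = 405.5; v² = 4.3681.
t = (405.5 − 0.303)/4.3681 = 92.8 days (vs. the pure-advection estimate x/v = 92.8 d).

92.8 days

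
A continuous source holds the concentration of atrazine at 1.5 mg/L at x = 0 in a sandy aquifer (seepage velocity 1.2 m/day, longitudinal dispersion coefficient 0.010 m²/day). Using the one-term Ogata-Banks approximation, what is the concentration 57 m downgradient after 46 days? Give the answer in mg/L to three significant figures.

For a continuous step input, C/C₀ ≈ ½·erfc((x−vt)/(2√(Dt))).
vt = 1.2 × 46 = 55.2 m and 2√(Dt) = 2√(0.010 × 46) = 1.356 m.
Argument (x−vt)/(2√(Dt)) = (57 − 55.2)/1.356 = 1.327; ½·erfc(1.327) = 0.03028.
C = 1.5 × 0.03028 = 0.0454 mg/L.

0.0454 mg/L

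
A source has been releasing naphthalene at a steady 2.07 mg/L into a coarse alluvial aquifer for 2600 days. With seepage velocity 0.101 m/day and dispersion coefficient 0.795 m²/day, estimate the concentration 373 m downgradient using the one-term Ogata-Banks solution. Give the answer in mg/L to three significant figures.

0.0890 mg/L

For a continuous step input, C/C₀ ≈ ½·erfc((x−vt)/(2√(Dt))).
vt = 0.101 × 2600 = 262.6 m and 2√(Dt) = 2√(0.795 × 2600) = 90.93 m.
Argument (x−vt)/(2√(Dt)) = (373 − 262.6)/90.93 = 1.214; ½·erfc(1.214) = 0.04300.
C = 2.07 × 0.04300 = 0.0890 mg/L.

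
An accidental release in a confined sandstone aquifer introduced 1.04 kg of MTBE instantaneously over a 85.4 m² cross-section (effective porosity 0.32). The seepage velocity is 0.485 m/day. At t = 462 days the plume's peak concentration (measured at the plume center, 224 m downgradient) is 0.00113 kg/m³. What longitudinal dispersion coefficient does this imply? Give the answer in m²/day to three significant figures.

At the plume center C_max = M/(n_e·A·√(4πDt)), so D = M²/(4πt·(n_e·A·C_max)²).
n_e·A·C_max = 0.32 × 85.4 × 0.00113 = 0.03088 kg/m.
D = 1.04²/(4π × 462 × 0.03088²) = 0.195 m²/day.

0.195 m²/day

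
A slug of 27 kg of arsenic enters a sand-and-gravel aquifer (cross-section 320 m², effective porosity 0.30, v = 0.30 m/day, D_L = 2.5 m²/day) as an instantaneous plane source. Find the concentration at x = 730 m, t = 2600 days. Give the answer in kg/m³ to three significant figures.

0.000894 kg/m³

For an instantaneous plane source, C(x,t) = M/(n_e·A·√(4πDt)) · exp(−(x−vt)²/(4Dt)), with n_e·A the pore (flow) area.
Plume center vt = 0.30 × 2600 = 780 m, so the well at 730 m is 50 m upgradient of the peak.
√(4πDt) = 285.8 m, giving peak height M/(n_e·A·√(4πDt)) = 27/(0.30 × 320 × 285.8) = 0.0009841 kg/m³.
(x−vt)²/(4Dt) = (-50)²/(4 × 2.5 × 2600) = 0.09615; exp(−0.09615) = 0.9083.
C = 0.0009841 × 0.9083 = 0.000894 kg/m³.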